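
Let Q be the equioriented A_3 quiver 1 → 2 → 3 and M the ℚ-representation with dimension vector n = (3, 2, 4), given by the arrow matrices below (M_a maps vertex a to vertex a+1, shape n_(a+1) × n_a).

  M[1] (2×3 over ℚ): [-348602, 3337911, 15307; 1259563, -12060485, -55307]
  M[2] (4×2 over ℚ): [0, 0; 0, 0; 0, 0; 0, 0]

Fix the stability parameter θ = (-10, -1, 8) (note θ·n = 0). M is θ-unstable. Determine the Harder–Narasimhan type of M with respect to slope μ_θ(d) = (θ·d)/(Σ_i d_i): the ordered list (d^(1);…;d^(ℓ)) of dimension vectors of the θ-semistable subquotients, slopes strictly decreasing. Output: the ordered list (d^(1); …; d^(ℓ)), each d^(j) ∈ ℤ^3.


Via rank(M_{q-1}∘⋯∘M_p): M ≅ I[1,1], I[1,2]^2, I[3,3]^4.
μ_θ-semistable layers: μ^(1)=8; μ^(2)=-1; μ^(3)=-10

((0, 0, 4); (0, 2, 0); (3, 0, 0))


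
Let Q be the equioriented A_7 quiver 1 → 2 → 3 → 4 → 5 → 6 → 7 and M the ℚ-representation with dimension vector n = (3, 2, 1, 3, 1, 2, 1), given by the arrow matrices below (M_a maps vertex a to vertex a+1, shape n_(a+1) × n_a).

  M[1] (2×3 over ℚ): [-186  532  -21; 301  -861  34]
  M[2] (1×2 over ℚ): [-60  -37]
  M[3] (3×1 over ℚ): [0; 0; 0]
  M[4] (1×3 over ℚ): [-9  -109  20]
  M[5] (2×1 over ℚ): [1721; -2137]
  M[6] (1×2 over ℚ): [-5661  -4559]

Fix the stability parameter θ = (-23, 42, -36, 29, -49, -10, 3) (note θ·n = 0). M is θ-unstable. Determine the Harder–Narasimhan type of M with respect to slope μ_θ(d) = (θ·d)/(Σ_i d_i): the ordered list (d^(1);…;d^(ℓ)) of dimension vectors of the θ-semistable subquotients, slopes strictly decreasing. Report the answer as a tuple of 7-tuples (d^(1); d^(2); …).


Interval decomposition of M: I[1,1], I[1,2], I[1,3], I[4,4]^2, I[4,7], I[6,6].
HN type (ℓ=5): μ^(1)=42; μ^(2)=29; μ^(3)=3; μ^(4)=-10; μ^(5)=-23

((0, 1, 0, 0, 0, 0, 0); (0, 0, 0, 2, 0, 0, 0); (0, 1, 1, 0, 0, 0, 1); (0, 0, 0, 1, 1, 2, 0); (3, 0, 0, 0, 0, 0, 0))


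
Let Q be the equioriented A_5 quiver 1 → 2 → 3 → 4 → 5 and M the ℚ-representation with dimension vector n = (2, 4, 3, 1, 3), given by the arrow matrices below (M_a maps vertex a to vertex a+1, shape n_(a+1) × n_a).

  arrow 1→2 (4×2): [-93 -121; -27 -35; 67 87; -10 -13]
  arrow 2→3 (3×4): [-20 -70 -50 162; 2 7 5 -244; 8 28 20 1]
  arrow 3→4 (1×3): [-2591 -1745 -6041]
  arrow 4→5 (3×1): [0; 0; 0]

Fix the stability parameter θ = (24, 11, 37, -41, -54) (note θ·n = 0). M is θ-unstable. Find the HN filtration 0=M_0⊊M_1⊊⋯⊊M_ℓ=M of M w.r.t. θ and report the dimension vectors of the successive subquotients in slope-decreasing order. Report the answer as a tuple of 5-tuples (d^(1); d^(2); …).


Interval decomposition of M: I[1,2], I[1,4], I[2,2], I[2,3], I[3,3], I[5,5]^3.
HN type (ℓ=5): μ^(1)=37; μ^(2)=35/2; μ^(3)=11; μ^(4)=31/4; μ^(5)=-54

((0, 0, 2, 0, 0); (1, 1, 0, 0, 0); (0, 2, 0, 0, 0); (1, 1, 1, 1, 0); (0, 0, 0, 0, 3))


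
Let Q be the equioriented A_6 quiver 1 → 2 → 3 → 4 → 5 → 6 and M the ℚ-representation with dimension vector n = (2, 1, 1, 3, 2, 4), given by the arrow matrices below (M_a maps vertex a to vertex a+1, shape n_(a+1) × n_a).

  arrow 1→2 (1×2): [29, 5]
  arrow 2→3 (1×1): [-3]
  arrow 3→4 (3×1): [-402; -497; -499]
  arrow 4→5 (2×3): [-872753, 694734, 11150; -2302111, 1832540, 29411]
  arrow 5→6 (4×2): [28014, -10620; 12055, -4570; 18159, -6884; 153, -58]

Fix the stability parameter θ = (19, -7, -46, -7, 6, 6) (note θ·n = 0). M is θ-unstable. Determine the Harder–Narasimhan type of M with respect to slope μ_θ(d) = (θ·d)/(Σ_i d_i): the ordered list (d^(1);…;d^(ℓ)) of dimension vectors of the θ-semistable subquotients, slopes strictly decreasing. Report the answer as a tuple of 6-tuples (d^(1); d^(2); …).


Barcode: M ≅ I[1,1], I[1,6], I[4,4], I[4,6], I[6,6]^2. HN layers by μ_θ (4 steps, strictly decreasing):
  μ^(1)=19; μ^(2)=6; μ^(3)=-7; μ^(4)=-34/3

((1, 0, 0, 0, 0, 0); (0, 0, 0, 0, 2, 4); (0, 0, 0, 3, 0, 0); (1, 1, 1, 0, 0, 0))


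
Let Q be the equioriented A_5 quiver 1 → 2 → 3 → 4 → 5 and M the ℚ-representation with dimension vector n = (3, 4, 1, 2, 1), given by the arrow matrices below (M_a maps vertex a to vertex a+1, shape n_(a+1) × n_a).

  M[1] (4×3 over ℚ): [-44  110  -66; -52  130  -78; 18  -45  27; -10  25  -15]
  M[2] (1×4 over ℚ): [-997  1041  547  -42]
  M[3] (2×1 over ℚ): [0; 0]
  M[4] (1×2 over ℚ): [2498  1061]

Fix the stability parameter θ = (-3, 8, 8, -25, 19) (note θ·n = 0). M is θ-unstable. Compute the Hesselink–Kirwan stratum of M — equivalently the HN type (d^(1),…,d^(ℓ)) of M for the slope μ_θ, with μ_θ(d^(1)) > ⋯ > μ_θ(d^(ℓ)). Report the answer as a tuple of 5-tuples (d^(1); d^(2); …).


Via rank(M_{q-1}∘⋯∘M_p): M ≅ I[1,1]^2, I[1,3], I[2,2]^3, I[4,4], I[4,5].
μ_θ-semistable layers: μ^(1)=19; μ^(2)=8; μ^(3)=-3; μ^(4)=-25

((0, 0, 0, 0, 1); (0, 4, 1, 0, 0); (3, 0, 0, 0, 0); (0, 0, 0, 2, 0))


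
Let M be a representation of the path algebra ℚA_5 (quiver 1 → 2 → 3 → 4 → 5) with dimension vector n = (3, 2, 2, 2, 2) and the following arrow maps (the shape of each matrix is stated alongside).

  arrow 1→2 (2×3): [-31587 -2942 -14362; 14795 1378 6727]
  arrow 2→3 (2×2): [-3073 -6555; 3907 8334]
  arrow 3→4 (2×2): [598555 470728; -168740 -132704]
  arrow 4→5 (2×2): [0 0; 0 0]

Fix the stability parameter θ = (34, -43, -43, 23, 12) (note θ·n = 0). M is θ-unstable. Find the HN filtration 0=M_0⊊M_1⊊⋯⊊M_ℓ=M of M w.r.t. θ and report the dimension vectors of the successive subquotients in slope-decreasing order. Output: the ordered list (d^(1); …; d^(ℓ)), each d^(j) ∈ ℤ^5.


Barcode: M ≅ I[1,1], I[1,3], I[1,4], I[4,4], I[5,5]^2. HN layers by μ_θ (4 steps, strictly decreasing):
  μ^(1)=34; μ^(2)=23; μ^(3)=12; μ^(4)=-52/3

((1, 0, 0, 0, 0); (0, 0, 0, 2, 0); (0, 0, 0, 0, 2); (2, 2, 2, 0, 0))


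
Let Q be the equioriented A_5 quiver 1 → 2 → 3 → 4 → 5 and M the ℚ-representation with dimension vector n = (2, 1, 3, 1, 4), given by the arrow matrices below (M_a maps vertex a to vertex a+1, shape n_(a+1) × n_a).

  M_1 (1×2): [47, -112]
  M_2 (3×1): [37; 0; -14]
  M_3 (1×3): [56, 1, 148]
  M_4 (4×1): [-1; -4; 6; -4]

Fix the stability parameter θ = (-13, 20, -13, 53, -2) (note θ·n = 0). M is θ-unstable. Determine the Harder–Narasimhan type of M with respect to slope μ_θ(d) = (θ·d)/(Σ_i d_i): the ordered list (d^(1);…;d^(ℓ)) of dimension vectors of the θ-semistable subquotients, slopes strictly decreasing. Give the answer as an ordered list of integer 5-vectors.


Interval decomposition of M: I[1,1], I[1,3], I[3,3], I[3,5], I[5,5]^3.
HN type (ℓ=4): μ^(1)=51/2; μ^(2)=7/2; μ^(3)=-2; μ^(4)=-13

((0, 0, 0, 1, 1); (0, 1, 1, 0, 0); (0, 0, 0, 0, 3); (2, 0, 2, 0, 0))


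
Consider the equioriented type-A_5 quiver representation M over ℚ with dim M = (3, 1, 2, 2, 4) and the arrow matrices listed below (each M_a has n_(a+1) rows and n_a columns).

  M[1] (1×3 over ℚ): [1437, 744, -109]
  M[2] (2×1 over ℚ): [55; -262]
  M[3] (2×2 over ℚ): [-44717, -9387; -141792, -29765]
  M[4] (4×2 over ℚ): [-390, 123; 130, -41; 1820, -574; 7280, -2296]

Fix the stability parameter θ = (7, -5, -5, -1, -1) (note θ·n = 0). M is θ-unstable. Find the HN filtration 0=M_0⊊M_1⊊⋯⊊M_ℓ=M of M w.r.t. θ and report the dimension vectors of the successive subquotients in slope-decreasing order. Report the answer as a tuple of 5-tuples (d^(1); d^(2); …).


Barcode: M ≅ I[1,1]^2, I[1,4], I[3,5], I[5,5]^3. HN layers by μ_θ (3 steps, strictly decreasing):
  μ^(1)=7; μ^(2)=-1; μ^(3)=-5

((2, 0, 0, 0, 0); (1, 1, 1, 2, 4); (0, 0, 1, 0, 0))


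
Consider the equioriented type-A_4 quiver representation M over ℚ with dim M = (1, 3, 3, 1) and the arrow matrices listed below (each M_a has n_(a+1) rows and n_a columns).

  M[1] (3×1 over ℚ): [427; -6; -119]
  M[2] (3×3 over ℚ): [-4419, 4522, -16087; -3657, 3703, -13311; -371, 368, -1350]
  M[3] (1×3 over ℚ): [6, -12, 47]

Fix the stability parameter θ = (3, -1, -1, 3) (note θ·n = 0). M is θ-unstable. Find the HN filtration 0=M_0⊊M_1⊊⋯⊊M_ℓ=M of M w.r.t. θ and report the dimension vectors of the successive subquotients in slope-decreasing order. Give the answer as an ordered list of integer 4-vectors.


Interval decomposition of M: I[1,4], I[2,3]^2.
HN type (ℓ=3): μ^(1)=3; μ^(2)=1/3; μ^(3)=-1

((0, 0, 0, 1); (1, 1, 1, 0); (0, 2, 2, 0))


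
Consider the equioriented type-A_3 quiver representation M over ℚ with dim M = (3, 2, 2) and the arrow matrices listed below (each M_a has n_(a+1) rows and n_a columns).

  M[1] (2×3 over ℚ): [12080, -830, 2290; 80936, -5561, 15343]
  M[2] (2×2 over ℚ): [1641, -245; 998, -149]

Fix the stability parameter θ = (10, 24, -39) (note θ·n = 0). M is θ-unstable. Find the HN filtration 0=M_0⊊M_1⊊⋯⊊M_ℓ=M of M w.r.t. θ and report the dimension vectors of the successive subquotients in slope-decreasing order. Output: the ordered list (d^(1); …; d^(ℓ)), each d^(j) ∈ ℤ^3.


Barcode: M ≅ I[1,1]^2, I[1,3], I[2,3]. HN layers by μ_θ (3 steps, strictly decreasing):
  μ^(1)=10; μ^(2)=-5/3; μ^(3)=-15/2

((2, 0, 0); (1, 1, 1); (0, 1, 1))


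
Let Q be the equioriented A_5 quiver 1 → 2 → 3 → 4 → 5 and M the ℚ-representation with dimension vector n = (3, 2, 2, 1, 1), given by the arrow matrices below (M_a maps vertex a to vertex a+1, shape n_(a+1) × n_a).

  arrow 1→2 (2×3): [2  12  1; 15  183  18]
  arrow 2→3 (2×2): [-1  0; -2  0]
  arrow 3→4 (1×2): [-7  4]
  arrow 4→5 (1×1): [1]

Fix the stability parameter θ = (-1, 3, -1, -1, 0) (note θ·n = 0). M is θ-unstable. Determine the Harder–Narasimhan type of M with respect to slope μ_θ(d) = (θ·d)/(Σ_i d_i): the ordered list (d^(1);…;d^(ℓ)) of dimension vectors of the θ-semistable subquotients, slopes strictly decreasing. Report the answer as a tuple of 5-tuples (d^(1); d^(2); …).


Via rank(M_{q-1}∘⋯∘M_p): M ≅ I[1,1], I[1,2], I[1,5], I[3,3].
μ_θ-semistable layers: μ^(1)=3; μ^(2)=1/4; μ^(3)=-1

((0, 1, 0, 0, 0); (0, 1, 1, 1, 1); (3, 0, 1, 0, 0))


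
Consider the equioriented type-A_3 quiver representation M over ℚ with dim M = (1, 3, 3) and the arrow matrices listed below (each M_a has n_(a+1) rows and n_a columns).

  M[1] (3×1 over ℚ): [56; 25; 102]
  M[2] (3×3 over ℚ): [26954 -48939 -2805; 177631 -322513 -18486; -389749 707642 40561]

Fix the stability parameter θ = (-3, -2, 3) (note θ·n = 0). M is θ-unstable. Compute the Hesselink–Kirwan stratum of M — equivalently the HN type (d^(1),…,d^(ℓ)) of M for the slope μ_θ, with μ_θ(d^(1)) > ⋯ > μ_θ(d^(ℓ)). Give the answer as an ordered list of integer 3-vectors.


Interval decomposition of M: I[1,3], I[2,3]^2.
HN type (ℓ=3): μ^(1)=3; μ^(2)=-2; μ^(3)=-3

((0, 0, 3); (0, 3, 0); (1, 0, 0))


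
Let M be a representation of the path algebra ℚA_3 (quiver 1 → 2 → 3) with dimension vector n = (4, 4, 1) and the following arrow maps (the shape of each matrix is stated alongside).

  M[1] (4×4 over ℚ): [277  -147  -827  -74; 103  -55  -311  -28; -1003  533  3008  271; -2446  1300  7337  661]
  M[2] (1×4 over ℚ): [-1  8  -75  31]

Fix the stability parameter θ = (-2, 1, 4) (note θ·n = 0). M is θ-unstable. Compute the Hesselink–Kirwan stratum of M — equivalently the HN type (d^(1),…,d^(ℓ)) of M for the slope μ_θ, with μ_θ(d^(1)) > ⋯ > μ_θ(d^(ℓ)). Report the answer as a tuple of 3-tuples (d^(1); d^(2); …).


Barcode: M ≅ I[1,1], I[1,2]^2, I[1,3], I[2,2]. HN layers by μ_θ (3 steps, strictly decreasing):
  μ^(1)=4; μ^(2)=1; μ^(3)=-2

((0, 0, 1); (0, 4, 0); (4, 0, 0))


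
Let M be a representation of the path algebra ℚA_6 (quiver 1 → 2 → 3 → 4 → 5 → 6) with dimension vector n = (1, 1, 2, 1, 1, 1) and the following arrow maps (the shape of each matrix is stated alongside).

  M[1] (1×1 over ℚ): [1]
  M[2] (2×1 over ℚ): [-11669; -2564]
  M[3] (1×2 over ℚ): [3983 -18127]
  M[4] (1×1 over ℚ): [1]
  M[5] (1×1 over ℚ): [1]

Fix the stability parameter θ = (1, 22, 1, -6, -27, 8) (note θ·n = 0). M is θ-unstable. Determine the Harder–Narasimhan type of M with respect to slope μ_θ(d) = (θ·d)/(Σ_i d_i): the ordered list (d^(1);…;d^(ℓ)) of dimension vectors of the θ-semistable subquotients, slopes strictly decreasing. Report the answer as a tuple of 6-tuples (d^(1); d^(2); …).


Barcode: M ≅ I[1,6], I[3,3]. HN layers by μ_θ (3 steps, strictly decreasing):
  μ^(1)=8; μ^(2)=1; μ^(3)=-9/5

((0, 0, 0, 0, 0, 1); (0, 0, 1, 0, 0, 0); (1, 1, 1, 1, 1, 0))


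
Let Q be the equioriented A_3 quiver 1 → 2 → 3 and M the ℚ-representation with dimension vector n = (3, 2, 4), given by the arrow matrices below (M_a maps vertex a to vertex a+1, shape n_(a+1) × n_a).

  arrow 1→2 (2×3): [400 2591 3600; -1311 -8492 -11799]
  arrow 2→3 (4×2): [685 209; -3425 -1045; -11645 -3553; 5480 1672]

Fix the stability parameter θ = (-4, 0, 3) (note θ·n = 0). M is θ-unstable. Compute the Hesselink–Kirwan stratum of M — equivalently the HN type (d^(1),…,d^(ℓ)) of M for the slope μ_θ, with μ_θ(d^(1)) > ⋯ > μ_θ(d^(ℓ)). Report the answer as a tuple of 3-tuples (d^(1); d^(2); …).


Via rank(M_{q-1}∘⋯∘M_p): M ≅ I[1,1], I[1,2], I[1,3], I[3,3]^3.
μ_θ-semistable layers: μ^(1)=3; μ^(2)=0; μ^(3)=-4

((0, 0, 4); (0, 2, 0); (3, 0, 0))


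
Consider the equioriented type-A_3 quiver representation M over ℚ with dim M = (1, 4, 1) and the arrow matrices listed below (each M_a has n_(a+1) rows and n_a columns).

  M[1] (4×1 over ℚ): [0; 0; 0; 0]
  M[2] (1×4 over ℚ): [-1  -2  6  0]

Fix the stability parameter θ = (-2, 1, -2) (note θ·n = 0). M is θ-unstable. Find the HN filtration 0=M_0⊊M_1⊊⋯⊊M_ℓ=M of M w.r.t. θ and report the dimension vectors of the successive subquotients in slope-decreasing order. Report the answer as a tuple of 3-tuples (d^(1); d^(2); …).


Interval decomposition of M: I[1,1], I[2,2]^3, I[2,3].
HN type (ℓ=3): μ^(1)=1; μ^(2)=-1/2; μ^(3)=-2

((0, 3, 0); (0, 1, 1); (1, 0, 0))


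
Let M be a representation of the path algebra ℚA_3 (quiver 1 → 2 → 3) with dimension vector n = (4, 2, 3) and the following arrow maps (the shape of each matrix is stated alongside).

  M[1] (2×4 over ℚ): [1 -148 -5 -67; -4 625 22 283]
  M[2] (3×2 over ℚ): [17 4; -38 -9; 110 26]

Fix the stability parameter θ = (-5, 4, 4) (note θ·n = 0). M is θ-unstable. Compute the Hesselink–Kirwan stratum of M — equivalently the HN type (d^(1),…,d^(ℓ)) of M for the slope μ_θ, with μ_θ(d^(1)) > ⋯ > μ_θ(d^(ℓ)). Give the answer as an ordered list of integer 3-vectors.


Via rank(M_{q-1}∘⋯∘M_p): M ≅ I[1,1]^2, I[1,3]^2, I[3,3].
μ_θ-semistable layers: μ^(1)=4; μ^(2)=-5

((0, 2, 3); (4, 0, 0))


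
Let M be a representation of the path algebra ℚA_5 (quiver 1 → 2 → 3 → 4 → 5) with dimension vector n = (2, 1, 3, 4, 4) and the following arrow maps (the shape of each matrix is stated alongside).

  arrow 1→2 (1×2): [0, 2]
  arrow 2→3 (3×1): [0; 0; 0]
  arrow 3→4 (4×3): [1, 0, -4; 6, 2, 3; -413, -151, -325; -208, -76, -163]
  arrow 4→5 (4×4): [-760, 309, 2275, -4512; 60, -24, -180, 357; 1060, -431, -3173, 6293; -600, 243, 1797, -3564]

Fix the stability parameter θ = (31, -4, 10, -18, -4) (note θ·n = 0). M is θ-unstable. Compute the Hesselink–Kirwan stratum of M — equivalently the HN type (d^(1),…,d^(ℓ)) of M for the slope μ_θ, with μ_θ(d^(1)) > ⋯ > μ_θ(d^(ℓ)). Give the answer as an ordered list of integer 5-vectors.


Via rank(M_{q-1}∘⋯∘M_p): M ≅ I[1,1], I[1,2], I[3,4], I[3,5]^2, I[4,4], I[5,5]^2.
μ_θ-semistable layers: μ^(1)=31; μ^(2)=27/2; μ^(3)=-4; μ^(4)=-18

((1, 0, 0, 0, 0); (1, 1, 0, 0, 0); (0, 0, 3, 3, 4); (0, 0, 0, 1, 0))


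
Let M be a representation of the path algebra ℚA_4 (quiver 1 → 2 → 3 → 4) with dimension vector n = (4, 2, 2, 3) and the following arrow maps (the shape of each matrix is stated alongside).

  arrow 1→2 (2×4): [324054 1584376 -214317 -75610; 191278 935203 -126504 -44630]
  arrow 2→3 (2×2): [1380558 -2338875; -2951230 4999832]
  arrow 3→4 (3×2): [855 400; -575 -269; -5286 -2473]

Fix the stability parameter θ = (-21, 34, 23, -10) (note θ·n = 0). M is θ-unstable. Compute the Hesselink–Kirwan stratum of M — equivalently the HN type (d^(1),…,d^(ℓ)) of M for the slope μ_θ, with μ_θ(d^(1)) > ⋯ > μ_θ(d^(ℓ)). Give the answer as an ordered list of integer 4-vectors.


Via rank(M_{q-1}∘⋯∘M_p): M ≅ I[1,1]^2, I[1,4]^2, I[4,4].
μ_θ-semistable layers: μ^(1)=47/3; μ^(2)=-10; μ^(3)=-21

((0, 2, 2, 2); (0, 0, 0, 1); (4, 0, 0, 0))


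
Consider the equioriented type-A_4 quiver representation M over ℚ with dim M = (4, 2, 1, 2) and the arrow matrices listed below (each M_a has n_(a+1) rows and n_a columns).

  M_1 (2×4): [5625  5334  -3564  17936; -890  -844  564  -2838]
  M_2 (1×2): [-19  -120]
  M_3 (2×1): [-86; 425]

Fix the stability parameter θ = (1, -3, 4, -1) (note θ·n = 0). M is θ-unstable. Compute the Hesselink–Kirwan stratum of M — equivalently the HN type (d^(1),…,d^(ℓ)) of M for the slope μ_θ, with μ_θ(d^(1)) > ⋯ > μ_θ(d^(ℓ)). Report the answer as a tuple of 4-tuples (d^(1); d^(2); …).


Via rank(M_{q-1}∘⋯∘M_p): M ≅ I[1,1]^2, I[1,2], I[1,4], I[4,4].
μ_θ-semistable layers: μ^(1)=3/2; μ^(2)=1; μ^(3)=-1

((0, 0, 1, 1); (2, 0, 0, 0); (2, 2, 0, 1))


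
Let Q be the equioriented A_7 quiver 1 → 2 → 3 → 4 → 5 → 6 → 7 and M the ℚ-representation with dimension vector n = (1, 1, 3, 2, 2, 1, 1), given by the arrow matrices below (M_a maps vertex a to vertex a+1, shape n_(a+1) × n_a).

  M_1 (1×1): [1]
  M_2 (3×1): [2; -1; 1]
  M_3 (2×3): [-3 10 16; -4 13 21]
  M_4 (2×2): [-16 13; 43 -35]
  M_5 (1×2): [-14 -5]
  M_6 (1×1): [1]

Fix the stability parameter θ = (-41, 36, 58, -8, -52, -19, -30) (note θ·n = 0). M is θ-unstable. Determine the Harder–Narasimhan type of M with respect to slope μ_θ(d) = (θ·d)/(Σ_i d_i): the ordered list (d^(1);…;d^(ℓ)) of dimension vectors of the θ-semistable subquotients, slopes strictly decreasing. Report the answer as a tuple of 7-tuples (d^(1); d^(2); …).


Barcode: M ≅ I[1,3], I[3,5], I[3,7]. HN layers by μ_θ (5 steps, strictly decreasing):
  μ^(1)=58; μ^(2)=36; μ^(3)=-2/3; μ^(4)=-51/5; μ^(5)=-41

((0, 0, 1, 0, 0, 0, 0); (0, 1, 0, 0, 0, 0, 0); (0, 0, 1, 1, 1, 0, 0); (0, 0, 1, 1, 1, 1, 1); (1, 0, 0, 0, 0, 0, 0))


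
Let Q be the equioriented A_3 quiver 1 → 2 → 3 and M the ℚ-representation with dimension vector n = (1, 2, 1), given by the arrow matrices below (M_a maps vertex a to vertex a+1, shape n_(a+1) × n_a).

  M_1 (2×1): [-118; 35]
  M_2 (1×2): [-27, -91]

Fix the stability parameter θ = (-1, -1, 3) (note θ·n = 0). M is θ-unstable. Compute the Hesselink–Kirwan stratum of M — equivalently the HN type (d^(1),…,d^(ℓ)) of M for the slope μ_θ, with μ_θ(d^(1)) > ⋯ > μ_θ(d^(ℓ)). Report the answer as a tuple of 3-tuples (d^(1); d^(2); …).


Via rank(M_{q-1}∘⋯∘M_p): M ≅ I[1,3], I[2,2].
μ_θ-semistable layers: μ^(1)=3; μ^(2)=-1

((0, 0, 1); (1, 2, 0))


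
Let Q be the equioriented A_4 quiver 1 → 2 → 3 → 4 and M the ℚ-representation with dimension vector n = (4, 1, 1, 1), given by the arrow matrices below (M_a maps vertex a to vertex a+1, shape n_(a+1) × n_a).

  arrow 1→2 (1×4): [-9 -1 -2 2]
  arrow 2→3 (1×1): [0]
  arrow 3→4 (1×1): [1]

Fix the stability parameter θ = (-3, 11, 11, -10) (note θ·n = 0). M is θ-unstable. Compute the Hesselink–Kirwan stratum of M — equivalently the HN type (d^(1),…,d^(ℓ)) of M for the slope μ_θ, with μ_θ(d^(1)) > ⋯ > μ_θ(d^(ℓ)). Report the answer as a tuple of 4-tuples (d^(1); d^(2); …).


Interval decomposition of M: I[1,1]^3, I[1,2], I[3,4].
HN type (ℓ=3): μ^(1)=11; μ^(2)=1/2; μ^(3)=-3

((0, 1, 0, 0); (0, 0, 1, 1); (4, 0, 0, 0))


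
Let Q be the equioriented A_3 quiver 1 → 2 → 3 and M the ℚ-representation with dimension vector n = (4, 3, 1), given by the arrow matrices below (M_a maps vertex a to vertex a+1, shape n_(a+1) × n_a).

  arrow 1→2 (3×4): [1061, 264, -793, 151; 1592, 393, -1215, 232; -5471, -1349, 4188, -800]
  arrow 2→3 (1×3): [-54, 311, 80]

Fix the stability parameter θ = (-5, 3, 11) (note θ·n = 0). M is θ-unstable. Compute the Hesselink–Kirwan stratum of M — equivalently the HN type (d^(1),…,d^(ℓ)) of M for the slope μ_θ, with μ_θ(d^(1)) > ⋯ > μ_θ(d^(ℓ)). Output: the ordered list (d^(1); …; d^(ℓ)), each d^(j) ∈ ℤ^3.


Barcode: M ≅ I[1,1], I[1,2]^2, I[1,3]. HN layers by μ_θ (3 steps, strictly decreasing):
  μ^(1)=11; μ^(2)=3; μ^(3)=-5

((0, 0, 1); (0, 3, 0); (4, 0, 0))


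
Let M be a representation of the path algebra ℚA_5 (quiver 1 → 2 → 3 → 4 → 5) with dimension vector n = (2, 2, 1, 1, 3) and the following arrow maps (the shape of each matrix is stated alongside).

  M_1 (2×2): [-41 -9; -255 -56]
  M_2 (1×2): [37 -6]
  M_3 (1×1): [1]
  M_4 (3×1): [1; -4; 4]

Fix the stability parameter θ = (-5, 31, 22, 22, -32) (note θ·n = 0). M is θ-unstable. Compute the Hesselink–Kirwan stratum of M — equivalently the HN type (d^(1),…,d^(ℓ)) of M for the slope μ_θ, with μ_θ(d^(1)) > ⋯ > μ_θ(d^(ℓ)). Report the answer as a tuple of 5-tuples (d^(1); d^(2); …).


Barcode: M ≅ I[1,2], I[1,5], I[5,5]^2. HN layers by μ_θ (4 steps, strictly decreasing):
  μ^(1)=31; μ^(2)=43/4; μ^(3)=-5; μ^(4)=-32

((0, 1, 0, 0, 0); (0, 1, 1, 1, 1); (2, 0, 0, 0, 0); (0, 0, 0, 0, 2))


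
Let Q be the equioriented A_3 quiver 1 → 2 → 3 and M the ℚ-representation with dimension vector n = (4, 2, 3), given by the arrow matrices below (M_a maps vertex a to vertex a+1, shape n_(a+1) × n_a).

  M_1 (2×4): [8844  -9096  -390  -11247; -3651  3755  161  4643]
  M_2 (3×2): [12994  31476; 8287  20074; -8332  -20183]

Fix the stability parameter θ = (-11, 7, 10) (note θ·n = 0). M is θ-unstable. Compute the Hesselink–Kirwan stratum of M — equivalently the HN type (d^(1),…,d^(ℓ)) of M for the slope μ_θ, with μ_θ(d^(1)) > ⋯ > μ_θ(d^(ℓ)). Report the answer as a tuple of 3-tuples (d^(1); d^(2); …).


Via rank(M_{q-1}∘⋯∘M_p): M ≅ I[1,1]^2, I[1,3]^2, I[3,3].
μ_θ-semistable layers: μ^(1)=10; μ^(2)=7; μ^(3)=-11

((0, 0, 3); (0, 2, 0); (4, 0, 0))


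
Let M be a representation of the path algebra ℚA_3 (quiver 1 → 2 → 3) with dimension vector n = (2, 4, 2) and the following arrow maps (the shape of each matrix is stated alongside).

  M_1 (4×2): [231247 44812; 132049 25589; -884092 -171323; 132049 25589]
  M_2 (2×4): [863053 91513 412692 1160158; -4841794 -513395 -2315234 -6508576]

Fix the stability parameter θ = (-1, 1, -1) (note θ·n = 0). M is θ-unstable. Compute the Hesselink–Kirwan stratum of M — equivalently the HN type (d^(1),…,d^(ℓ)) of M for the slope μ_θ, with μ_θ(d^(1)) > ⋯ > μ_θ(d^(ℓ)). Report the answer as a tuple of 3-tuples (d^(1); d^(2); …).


Interval decomposition of M: I[1,3]^2, I[2,2]^2.
HN type (ℓ=3): μ^(1)=1; μ^(2)=0; μ^(3)=-1

((0, 2, 0); (0, 2, 2); (2, 0, 0))


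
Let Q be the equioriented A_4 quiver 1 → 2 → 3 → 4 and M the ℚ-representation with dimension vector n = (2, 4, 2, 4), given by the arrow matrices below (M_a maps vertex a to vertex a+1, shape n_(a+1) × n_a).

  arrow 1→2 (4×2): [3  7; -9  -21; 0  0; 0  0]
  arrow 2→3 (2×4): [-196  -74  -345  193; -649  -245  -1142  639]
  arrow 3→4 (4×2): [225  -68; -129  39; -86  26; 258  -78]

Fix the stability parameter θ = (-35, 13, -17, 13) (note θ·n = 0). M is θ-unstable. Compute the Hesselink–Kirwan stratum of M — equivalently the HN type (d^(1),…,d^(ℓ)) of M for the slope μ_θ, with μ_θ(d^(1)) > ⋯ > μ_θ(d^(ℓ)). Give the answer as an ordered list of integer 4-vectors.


Interval decomposition of M: I[1,1], I[1,4], I[2,2]^2, I[2,4], I[4,4]^2.
HN type (ℓ=3): μ^(1)=13; μ^(2)=-2; μ^(3)=-35

((0, 2, 0, 4); (0, 2, 2, 0); (2, 0, 0, 0))


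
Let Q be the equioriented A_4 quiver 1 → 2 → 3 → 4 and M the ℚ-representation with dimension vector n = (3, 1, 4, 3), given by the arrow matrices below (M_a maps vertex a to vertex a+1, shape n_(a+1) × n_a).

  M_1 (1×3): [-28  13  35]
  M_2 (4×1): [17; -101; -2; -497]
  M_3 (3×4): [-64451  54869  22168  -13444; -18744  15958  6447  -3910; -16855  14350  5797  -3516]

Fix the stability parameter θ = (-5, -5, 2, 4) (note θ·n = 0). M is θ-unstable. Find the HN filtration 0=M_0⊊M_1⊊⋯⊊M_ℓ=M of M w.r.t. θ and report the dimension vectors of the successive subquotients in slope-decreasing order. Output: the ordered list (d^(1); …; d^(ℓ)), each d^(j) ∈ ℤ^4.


Via rank(M_{q-1}∘⋯∘M_p): M ≅ I[1,1]^2, I[1,4], I[3,3], I[3,4]^2.
μ_θ-semistable layers: μ^(1)=4; μ^(2)=2; μ^(3)=-5

((0, 0, 0, 3); (0, 0, 4, 0); (3, 1, 0, 0))


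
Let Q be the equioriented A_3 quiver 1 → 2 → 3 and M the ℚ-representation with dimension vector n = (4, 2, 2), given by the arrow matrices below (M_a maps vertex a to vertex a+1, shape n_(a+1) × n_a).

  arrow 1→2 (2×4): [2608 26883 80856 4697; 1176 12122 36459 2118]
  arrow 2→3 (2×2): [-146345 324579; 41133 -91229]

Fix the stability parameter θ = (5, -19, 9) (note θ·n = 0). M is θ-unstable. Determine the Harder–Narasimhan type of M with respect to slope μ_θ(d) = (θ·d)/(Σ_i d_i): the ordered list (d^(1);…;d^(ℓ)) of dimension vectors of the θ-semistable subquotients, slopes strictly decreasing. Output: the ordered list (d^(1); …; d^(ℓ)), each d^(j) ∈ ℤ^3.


Interval decomposition of M: I[1,1]^2, I[1,3]^2.
HN type (ℓ=3): μ^(1)=9; μ^(2)=5; μ^(3)=-7

((0, 0, 2); (2, 0, 0); (2, 2, 0))


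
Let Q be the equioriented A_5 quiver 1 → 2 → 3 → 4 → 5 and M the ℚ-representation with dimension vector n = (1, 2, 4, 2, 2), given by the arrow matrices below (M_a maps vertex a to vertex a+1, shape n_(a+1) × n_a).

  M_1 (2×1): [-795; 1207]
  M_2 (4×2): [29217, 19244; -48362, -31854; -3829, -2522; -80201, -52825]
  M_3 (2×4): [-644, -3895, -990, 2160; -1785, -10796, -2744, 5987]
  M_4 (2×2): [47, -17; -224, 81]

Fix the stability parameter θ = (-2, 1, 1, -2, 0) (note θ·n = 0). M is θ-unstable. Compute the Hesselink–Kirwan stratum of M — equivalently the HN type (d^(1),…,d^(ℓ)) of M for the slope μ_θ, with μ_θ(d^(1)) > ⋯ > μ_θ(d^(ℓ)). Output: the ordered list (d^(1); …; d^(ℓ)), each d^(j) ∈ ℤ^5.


Via rank(M_{q-1}∘⋯∘M_p): M ≅ I[1,5], I[2,3], I[3,3], I[3,5].
μ_θ-semistable layers: μ^(1)=1; μ^(2)=0; μ^(3)=-1/2; μ^(4)=-2

((0, 1, 2, 0, 0); (0, 1, 1, 1, 2); (0, 0, 1, 1, 0); (1, 0, 0, 0, 0))


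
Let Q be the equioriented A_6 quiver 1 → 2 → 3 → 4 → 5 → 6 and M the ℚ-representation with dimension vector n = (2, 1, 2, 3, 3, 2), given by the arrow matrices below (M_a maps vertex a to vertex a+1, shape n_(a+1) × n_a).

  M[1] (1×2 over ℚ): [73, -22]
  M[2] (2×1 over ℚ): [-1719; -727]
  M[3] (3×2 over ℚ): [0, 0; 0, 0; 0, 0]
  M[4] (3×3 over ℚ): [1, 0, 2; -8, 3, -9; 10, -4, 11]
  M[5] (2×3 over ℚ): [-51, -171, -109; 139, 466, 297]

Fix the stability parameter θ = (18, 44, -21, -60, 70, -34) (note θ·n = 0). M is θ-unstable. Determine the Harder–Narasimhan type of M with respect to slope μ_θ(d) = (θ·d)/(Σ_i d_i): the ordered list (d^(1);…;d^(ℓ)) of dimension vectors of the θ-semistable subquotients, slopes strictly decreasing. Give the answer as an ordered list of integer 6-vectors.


Via rank(M_{q-1}∘⋯∘M_p): M ≅ I[1,1], I[1,3], I[3,3], I[4,5], I[4,6]^2.
μ_θ-semistable layers: μ^(1)=70; μ^(2)=18; μ^(3)=41/3; μ^(4)=-21; μ^(5)=-60

((0, 0, 0, 0, 1, 0); (1, 0, 0, 0, 2, 2); (1, 1, 1, 0, 0, 0); (0, 0, 1, 0, 0, 0); (0, 0, 0, 3, 0, 0))


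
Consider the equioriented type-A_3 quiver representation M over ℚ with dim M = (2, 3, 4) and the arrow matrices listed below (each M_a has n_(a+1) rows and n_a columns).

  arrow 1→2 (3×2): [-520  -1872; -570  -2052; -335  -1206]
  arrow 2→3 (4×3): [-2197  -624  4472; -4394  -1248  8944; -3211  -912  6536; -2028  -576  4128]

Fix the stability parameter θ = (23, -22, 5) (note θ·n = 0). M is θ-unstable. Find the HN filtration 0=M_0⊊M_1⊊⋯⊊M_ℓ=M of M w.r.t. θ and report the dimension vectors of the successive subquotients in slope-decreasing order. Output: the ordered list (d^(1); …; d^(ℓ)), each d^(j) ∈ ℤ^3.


Barcode: M ≅ I[1,1], I[1,2], I[2,2], I[2,3], I[3,3]^3. HN layers by μ_θ (4 steps, strictly decreasing):
  μ^(1)=23; μ^(2)=5; μ^(3)=1/2; μ^(4)=-22

((1, 0, 0); (0, 0, 4); (1, 1, 0); (0, 2, 0))


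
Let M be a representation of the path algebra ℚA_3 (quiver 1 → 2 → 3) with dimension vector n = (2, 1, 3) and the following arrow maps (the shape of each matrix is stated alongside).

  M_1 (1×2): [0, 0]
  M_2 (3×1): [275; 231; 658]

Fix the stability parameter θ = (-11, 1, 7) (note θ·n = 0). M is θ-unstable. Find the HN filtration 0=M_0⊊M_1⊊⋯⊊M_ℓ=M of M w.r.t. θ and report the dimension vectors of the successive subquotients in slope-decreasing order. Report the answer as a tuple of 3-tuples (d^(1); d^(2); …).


Via rank(M_{q-1}∘⋯∘M_p): M ≅ I[1,1]^2, I[2,3], I[3,3]^2.
μ_θ-semistable layers: μ^(1)=7; μ^(2)=1; μ^(3)=-11

((0, 0, 3); (0, 1, 0); (2, 0, 0))


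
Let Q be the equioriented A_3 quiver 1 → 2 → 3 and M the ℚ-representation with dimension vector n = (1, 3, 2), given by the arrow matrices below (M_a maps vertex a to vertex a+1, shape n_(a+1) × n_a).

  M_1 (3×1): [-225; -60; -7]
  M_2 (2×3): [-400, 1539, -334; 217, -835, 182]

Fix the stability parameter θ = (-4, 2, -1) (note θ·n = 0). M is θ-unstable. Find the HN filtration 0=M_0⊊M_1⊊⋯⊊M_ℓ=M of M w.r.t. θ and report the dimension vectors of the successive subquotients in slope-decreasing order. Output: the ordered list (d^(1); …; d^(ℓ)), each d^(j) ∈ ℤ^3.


Via rank(M_{q-1}∘⋯∘M_p): M ≅ I[1,3], I[2,2], I[2,3].
μ_θ-semistable layers: μ^(1)=2; μ^(2)=1/2; μ^(3)=-4

((0, 1, 0); (0, 2, 2); (1, 0, 0))


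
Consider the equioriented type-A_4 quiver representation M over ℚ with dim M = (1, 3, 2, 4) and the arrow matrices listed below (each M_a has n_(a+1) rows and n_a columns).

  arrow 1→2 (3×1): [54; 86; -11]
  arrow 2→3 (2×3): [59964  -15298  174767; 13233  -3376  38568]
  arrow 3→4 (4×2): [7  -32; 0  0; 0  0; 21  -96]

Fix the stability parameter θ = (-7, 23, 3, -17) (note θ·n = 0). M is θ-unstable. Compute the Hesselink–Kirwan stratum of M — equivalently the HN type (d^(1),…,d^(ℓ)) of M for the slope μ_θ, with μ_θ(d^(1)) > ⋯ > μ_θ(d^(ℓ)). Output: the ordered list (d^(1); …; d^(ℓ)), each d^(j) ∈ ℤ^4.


Via rank(M_{q-1}∘⋯∘M_p): M ≅ I[1,4], I[2,2], I[2,3], I[4,4]^3.
μ_θ-semistable layers: μ^(1)=23; μ^(2)=13; μ^(3)=3; μ^(4)=-7; μ^(5)=-17

((0, 1, 0, 0); (0, 1, 1, 0); (0, 1, 1, 1); (1, 0, 0, 0); (0, 0, 0, 3))


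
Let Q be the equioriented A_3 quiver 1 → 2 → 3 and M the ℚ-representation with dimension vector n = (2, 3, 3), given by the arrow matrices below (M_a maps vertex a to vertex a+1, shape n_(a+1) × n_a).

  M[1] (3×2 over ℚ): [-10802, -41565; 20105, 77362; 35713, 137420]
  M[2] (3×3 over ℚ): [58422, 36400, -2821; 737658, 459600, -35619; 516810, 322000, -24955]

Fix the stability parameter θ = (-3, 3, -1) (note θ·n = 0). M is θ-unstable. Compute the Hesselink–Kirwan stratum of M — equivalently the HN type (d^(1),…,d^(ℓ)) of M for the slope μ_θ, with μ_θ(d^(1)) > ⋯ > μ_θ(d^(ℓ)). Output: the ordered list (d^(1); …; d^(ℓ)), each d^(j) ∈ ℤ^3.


Barcode: M ≅ I[1,2], I[1,3], I[2,2], I[3,3]^2. HN layers by μ_θ (4 steps, strictly decreasing):
  μ^(1)=3; μ^(2)=1; μ^(3)=-1; μ^(4)=-3

((0, 2, 0); (0, 1, 1); (0, 0, 2); (2, 0, 0))


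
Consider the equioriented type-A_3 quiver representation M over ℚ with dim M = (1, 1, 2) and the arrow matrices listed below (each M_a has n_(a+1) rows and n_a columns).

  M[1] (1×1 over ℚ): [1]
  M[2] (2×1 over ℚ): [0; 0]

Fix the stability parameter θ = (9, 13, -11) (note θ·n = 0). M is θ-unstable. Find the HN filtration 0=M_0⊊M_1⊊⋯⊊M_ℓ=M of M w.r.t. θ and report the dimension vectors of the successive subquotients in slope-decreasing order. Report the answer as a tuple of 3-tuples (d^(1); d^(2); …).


Interval decomposition of M: I[1,2], I[3,3]^2.
HN type (ℓ=3): μ^(1)=13; μ^(2)=9; μ^(3)=-11

((0, 1, 0); (1, 0, 0); (0, 0, 2))


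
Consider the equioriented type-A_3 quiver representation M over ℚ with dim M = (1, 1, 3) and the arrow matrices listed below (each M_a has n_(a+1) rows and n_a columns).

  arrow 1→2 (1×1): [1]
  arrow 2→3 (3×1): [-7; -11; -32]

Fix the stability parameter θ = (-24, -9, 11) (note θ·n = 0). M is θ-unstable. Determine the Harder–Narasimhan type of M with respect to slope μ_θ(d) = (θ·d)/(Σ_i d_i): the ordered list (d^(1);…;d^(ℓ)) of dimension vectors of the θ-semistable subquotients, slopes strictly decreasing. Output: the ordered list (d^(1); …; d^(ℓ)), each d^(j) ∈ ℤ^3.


Interval decomposition of M: I[1,3], I[3,3]^2.
HN type (ℓ=3): μ^(1)=11; μ^(2)=-9; μ^(3)=-24

((0, 0, 3); (0, 1, 0); (1, 0, 0))


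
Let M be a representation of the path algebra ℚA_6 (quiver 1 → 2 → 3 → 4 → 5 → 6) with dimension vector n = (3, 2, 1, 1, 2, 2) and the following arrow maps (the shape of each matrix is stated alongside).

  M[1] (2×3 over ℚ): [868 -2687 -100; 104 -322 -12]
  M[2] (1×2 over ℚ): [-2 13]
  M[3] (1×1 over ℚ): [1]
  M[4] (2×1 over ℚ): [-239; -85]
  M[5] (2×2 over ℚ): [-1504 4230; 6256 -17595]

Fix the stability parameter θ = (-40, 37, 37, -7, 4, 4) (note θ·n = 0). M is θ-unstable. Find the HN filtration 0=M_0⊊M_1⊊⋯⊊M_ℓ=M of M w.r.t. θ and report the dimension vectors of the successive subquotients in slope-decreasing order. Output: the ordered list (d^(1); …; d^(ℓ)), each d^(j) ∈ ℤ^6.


Interval decomposition of M: I[1,1], I[1,2], I[1,6], I[5,5], I[6,6].
HN type (ℓ=4): μ^(1)=37; μ^(2)=15; μ^(3)=4; μ^(4)=-40

((0, 1, 0, 0, 0, 0); (0, 1, 1, 1, 1, 1); (0, 0, 0, 0, 1, 1); (3, 0, 0, 0, 0, 0))


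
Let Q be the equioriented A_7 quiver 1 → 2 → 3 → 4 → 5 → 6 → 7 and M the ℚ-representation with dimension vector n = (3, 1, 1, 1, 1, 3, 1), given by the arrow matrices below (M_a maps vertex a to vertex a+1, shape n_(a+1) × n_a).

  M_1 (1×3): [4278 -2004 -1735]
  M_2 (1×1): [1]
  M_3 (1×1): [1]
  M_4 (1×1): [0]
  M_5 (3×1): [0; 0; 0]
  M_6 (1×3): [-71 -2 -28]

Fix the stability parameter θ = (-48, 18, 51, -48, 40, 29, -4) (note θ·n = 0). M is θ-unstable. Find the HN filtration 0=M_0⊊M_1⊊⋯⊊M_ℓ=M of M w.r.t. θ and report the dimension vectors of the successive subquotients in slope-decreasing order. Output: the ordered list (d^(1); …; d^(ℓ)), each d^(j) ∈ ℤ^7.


Via rank(M_{q-1}∘⋯∘M_p): M ≅ I[1,1]^2, I[1,4], I[5,5], I[6,6]^2, I[6,7].
μ_θ-semistable layers: μ^(1)=40; μ^(2)=29; μ^(3)=25/2; μ^(4)=7; μ^(5)=-48

((0, 0, 0, 0, 1, 0, 0); (0, 0, 0, 0, 0, 2, 0); (0, 0, 0, 0, 0, 1, 1); (0, 1, 1, 1, 0, 0, 0); (3, 0, 0, 0, 0, 0, 0))


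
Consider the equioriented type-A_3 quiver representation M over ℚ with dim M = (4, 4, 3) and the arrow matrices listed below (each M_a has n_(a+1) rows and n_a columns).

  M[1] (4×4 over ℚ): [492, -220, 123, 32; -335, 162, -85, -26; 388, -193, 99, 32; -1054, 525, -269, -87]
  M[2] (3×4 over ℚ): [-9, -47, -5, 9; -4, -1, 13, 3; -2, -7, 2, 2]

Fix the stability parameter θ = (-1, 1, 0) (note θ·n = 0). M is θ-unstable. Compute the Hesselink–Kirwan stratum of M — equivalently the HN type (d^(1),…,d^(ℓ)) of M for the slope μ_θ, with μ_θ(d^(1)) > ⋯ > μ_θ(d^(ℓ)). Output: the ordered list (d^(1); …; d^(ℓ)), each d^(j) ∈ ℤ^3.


Barcode: M ≅ I[1,2], I[1,3]^3. HN layers by μ_θ (3 steps, strictly decreasing):
  μ^(1)=1; μ^(2)=1/2; μ^(3)=-1

((0, 1, 0); (0, 3, 3); (4, 0, 0))


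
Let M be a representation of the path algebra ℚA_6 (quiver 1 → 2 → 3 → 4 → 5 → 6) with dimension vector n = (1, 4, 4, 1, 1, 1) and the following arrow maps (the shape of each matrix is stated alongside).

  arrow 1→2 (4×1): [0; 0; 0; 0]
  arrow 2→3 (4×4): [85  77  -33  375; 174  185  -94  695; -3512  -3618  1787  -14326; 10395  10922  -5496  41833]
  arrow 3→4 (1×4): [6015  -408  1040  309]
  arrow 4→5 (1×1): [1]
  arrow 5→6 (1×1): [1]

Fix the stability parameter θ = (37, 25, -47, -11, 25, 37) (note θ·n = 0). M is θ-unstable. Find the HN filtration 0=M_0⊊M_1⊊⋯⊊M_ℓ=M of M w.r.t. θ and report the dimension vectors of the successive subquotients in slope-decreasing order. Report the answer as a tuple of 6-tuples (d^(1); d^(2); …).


Via rank(M_{q-1}∘⋯∘M_p): M ≅ I[1,1], I[2,3]^3, I[2,6].
μ_θ-semistable layers: μ^(1)=37; μ^(2)=25; μ^(3)=-11

((1, 0, 0, 0, 0, 1); (0, 0, 0, 0, 1, 0); (0, 4, 4, 1, 0, 0))


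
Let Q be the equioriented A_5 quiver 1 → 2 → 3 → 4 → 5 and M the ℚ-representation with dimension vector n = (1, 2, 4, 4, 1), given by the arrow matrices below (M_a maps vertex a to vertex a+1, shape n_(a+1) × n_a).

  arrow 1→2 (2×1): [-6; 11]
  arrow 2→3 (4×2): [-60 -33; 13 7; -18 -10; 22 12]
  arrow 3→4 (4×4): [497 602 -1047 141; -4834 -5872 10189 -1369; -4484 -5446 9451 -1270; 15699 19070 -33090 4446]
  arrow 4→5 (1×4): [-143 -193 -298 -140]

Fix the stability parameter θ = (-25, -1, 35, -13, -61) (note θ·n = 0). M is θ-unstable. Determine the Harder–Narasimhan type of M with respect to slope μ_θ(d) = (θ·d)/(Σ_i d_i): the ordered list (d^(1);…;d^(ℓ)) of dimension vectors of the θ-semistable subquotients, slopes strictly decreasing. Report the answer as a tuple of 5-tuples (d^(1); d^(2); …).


Interval decomposition of M: I[1,5], I[2,3], I[3,4]^2, I[4,4].
HN type (ℓ=6): μ^(1)=35; μ^(2)=11; μ^(3)=-1; μ^(4)=-10; μ^(5)=-13; μ^(6)=-25

((0, 0, 1, 0, 0); (0, 0, 2, 2, 0); (0, 1, 0, 0, 0); (0, 1, 1, 1, 1); (0, 0, 0, 1, 0); (1, 0, 0, 0, 0))


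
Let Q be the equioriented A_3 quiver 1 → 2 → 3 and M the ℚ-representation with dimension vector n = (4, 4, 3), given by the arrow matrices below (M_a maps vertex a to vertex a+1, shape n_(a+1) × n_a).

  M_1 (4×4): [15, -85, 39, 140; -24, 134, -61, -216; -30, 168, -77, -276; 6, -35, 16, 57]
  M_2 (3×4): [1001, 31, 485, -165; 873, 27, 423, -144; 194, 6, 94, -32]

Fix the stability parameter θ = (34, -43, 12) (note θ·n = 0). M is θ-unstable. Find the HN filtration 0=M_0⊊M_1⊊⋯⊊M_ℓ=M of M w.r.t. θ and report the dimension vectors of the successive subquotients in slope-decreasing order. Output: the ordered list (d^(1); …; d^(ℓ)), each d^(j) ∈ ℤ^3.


Barcode: M ≅ I[1,1], I[1,2], I[1,3]^2, I[2,2], I[3,3]. HN layers by μ_θ (4 steps, strictly decreasing):
  μ^(1)=34; μ^(2)=12; μ^(3)=-9/2; μ^(4)=-43

((1, 0, 0); (0, 0, 3); (3, 3, 0); (0, 1, 0))


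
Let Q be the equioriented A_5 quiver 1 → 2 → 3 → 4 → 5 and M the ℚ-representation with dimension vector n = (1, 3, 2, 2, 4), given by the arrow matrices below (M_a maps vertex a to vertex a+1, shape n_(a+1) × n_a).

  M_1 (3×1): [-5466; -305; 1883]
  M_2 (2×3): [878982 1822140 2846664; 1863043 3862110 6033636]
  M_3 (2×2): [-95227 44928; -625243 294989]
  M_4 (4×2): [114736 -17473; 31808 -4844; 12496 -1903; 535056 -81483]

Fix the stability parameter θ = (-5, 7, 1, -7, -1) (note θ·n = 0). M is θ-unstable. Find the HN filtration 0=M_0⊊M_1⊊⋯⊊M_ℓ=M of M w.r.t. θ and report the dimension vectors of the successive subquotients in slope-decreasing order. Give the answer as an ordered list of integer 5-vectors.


Via rank(M_{q-1}∘⋯∘M_p): M ≅ I[1,2], I[2,2], I[2,5], I[3,4], I[5,5]^3.
μ_θ-semistable layers: μ^(1)=7; μ^(2)=0; μ^(3)=-1; μ^(4)=-3; μ^(5)=-5

((0, 2, 0, 0, 0); (0, 1, 1, 1, 1); (0, 0, 0, 0, 3); (0, 0, 1, 1, 0); (1, 0, 0, 0, 0))
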